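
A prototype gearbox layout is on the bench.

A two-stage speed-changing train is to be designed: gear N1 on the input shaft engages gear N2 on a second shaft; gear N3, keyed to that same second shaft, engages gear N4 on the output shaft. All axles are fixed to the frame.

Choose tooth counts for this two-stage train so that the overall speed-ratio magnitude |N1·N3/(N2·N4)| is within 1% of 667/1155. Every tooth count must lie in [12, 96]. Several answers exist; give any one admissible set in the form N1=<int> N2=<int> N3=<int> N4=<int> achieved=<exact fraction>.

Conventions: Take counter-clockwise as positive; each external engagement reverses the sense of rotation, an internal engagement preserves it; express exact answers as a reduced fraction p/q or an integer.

design class (target 667/1155): fixed-axis compound train
target = 667/1155 in lowest terms: an exact hit needs N1·N3 = k·667 and N2·N4 = k·1155 for one integer k, every count in [12, 96]; additionally prefer no 1:1 stage (N1 ≠ N2, N3 ≠ N4)
k = 1: N1·N3 = 667 = 23·29, N2·N4 = 1155 = 15·77
achieved = 23·29/(15·77) = 667/1155; |achieved − target| = 0 ≤ 667/115500 ✓

N1=23 N2=15 N3=29 N4=77 achieved=667/1155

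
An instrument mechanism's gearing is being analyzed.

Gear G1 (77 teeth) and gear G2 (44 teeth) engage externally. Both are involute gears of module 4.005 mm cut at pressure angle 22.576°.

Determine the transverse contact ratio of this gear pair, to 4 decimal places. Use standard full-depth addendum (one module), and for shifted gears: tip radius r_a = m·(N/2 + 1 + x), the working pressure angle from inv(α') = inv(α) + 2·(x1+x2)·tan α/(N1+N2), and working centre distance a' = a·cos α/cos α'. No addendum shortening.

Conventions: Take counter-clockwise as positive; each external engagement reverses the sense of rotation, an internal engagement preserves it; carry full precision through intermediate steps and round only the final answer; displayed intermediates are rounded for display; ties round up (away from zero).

1.6469

class = single-mesh tooth geometry [involute pair 77T × 44T, m = 4.005]
base radii: r_b1 = 142.376900, r_b2 = 81.358228
tip radii: r_a1 = 158.197500, r_a2 = 92.115000
no profile shift: α' = α, a' = a
action lengths: √(r_a1²−r_b1²) = 68.958447, √(r_a2²−r_b2²) = 43.197360
base pitch p_b = π·m·cos α = 11.617928
CR = (68.958447 + 43.197360 − 242.302500·sin 22.57600°)/11.617928 = 1.646920
contact ratio ≈ 1.6469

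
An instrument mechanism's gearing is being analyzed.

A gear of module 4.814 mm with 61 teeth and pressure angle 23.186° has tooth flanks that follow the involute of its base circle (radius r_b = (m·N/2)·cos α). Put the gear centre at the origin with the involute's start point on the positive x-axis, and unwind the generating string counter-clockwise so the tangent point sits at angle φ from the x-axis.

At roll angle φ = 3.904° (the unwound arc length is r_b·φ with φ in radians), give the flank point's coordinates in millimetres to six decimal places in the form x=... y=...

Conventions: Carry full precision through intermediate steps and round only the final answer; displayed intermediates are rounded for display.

x=135.280961 y=0.014226

class = single-mesh tooth geometry [base-circle involute, m = 4.814, 61T]
pitch radius r_p = m·N/2 = 4.814·61/2 = 146.827000
base radius r_b = r_p·cos α = 146.827000·cos 23.186° = 134.968014
roll angle φ = 3.904° = 0.06813765 rad
x = r_b·(cos φ + φ·sin φ) = 135.280961
y = r_b·(sin φ − φ·cos φ) = 0.014226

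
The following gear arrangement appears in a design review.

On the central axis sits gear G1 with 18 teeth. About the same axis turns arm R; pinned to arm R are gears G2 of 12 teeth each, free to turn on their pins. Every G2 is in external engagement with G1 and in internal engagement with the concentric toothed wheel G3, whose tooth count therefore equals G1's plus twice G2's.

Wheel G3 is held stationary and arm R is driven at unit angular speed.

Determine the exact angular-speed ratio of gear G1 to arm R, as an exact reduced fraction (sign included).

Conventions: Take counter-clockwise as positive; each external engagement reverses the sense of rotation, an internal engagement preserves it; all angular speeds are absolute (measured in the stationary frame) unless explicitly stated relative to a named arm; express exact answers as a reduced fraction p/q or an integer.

10/3

recognized (axles ride arm R): planetary set, 18/12/42 teeth
ring teeth: 18 + 2·12 = 42
18(ω_sun−ω_arm) = −42(ω_ring−ω_arm),  ω_ring = 0, ω_arm = 1
ω_sun = 1 − (42/18)(0−1) = 10/3
ω_out/ω_in = 10/3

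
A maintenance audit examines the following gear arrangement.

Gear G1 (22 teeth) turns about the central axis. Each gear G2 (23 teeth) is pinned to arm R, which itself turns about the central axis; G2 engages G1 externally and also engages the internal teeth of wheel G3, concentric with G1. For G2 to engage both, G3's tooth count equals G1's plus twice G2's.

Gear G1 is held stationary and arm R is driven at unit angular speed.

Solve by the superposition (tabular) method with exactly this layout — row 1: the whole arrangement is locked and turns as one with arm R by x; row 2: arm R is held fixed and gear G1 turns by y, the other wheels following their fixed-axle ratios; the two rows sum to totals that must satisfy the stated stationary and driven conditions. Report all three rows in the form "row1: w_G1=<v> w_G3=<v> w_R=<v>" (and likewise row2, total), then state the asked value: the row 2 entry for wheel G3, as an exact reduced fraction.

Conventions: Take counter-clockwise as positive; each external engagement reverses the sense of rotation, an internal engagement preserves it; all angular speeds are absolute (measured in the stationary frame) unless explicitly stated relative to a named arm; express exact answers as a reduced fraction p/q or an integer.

topology: planetary set — G1 22T / G2 23T / G3 68T, arm = carrier (Willis)
row 1: whole set turns with the arm by x
row 2 (arm held, sun turns y): ω_ring = −(22/68)·y, ω_arm = 0
boundary: total ω_sun = x + y = 0 and total ω_arm = x = 1  ⇒  y = -1, x = 1
row 2 ring = −(22/68)·(-1) = 11/34
totals (row 1 + row 2): sun 1 + (-1) = 0, ring 1 + 11/34 = 45/34, arm 1 + 0 = 1
asked cell (row2, ring) = 11/34

row1: w_G1=1 w_G3=1 w_R=1
row2: w_G1=-1 w_G3=11/34 w_R=0
total: w_G1=0 w_G3=45/34 w_R=1
asked value: 11/34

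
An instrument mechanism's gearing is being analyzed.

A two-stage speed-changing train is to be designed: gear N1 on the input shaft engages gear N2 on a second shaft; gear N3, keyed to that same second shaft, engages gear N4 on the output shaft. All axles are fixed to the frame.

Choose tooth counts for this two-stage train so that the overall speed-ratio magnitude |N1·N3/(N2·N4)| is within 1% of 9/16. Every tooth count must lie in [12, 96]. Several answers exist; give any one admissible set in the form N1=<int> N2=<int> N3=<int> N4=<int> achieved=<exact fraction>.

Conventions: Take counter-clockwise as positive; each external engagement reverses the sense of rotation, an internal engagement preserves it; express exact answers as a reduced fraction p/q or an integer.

N1=12 N2=16 N3=12 N4=16 achieved=9/16

2-stage fixed-axis compound train for ratio 9/16
target = 9/16 in lowest terms: an exact hit needs N1·N3 = k·9 and N2·N4 = k·16 for one integer k, every count in [12, 96]; additionally prefer no 1:1 stage (N1 ≠ N2, N3 ≠ N4)
k = 1…15: no 1:1-free in-range split of k·9 and k·16 into factor pairs; take k = 16
k = 16: N1·N3 = 144 = 12·12, N2·N4 = 256 = 16·16
achieved = 12·12/(16·16) = 9/16; |achieved − target| = 0 ≤ 9/1600 ✓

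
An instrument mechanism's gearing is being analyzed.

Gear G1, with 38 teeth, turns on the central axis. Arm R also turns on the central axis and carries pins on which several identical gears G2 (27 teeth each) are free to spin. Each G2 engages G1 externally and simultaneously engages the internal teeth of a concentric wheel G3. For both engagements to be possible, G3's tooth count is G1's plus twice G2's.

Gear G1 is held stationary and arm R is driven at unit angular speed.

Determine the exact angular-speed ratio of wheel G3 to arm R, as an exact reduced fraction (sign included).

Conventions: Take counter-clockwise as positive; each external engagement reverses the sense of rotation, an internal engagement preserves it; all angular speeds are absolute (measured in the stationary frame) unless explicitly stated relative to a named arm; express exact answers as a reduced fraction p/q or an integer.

65/46

topology: planetary set — G1 38T / G2 27T / G3 92T, arm = carrier (Willis)
ring teeth: 38 + 2·27 = 92
38(ω_sun−ω_arm) = −92(ω_ring−ω_arm),  ω_sun = 0, ω_arm = 1
ω_ring = 1 − (38/92)(0−1) = 65/46
ω_out/ω_in = 65/46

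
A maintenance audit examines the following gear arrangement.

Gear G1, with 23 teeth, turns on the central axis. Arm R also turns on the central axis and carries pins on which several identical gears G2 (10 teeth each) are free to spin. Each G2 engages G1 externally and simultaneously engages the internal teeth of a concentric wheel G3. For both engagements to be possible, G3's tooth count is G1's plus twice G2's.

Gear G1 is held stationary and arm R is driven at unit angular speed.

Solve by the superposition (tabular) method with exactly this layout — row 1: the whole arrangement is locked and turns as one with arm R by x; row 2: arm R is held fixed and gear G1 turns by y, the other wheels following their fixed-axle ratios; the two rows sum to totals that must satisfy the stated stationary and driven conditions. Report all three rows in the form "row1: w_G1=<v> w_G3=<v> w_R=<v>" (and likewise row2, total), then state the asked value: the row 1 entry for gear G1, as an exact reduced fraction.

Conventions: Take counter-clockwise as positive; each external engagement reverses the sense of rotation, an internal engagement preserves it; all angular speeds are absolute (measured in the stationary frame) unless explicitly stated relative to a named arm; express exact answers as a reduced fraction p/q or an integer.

topology: planetary set — G1 23T / G2 10T / G3 43T, arm = carrier (Willis)
row 1 (train locked, turned with arm): all members turn x
superposition row 2 [arm held]: sun y, ring −(23/43)·y, arm 0
boundary: total ω_sun = x + y = 0 and total ω_arm = x = 1  ⇒  y = -1, x = 1
row 2 ring = −(23/43)·(-1) = 23/43
totals (row 1 + row 2): sun 1 + (-1) = 0, ring 1 + 23/43 = 66/43, arm 1 + 0 = 1
asked cell (row1, sun) = 1

row1: w_G1=1 w_G3=1 w_R=1
row2: w_G1=-1 w_G3=23/43 w_R=0
total: w_G1=0 w_G3=66/43 w_R=1
asked value: 1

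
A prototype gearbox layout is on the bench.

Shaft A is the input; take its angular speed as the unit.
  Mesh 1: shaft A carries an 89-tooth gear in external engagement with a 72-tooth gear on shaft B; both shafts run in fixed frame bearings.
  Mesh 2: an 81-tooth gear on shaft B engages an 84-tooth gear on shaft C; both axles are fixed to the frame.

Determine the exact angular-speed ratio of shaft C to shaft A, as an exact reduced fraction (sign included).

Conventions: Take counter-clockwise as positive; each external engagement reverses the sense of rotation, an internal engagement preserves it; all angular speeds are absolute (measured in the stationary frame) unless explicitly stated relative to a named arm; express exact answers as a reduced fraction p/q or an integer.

267/224

class = fixed-axis compound train [2 meshes; 2 ratios multiply, 2 sense flips]
mesh 1 [89T→72T]: running ratio 89/72, sense −
mesh 2 [81T→84T]: running ratio 267/224, sense +
ω_out/ω_in = 267/224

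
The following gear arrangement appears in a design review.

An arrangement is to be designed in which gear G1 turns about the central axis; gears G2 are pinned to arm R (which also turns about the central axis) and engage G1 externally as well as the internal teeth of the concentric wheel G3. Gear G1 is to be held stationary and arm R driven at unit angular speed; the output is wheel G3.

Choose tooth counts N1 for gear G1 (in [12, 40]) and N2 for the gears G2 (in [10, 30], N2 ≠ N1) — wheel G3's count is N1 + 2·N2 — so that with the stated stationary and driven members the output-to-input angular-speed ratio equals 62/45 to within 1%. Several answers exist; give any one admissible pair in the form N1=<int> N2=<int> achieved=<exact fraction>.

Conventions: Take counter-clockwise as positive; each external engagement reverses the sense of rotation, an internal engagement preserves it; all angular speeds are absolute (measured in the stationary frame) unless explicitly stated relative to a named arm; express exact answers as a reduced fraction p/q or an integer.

planetary set to be sized for 62/45 (Willis relation)
Willis with ω_sun = 0: ω_ring/ω_arm = (N1+N3)/N3; set equal to 62/45  ⇒  N3/N1 = 1/(62/45 − 1) = 45/17
N3 = N1 + 2·N2  ⇒  N2/N1 = (N3/N1 − 1)/2 = (45/17 − 1)/2 = 14/17
smallest multiple with N1 ≥ 12 and N2 ≥ 10: k = 1  ⇒  N1 = 1·17 = 17, N2 = 1·14 = 14 (N1 ≤ 40, N2 ≤ 30, N2 ≠ N1 ✓), N3 = 17 + 2·14 = 45
check: (N1+N3)/N3 with N1 = 17, N3 = 45 gives 62/45; |achieved − target| = 0 ≤ 31/2250 ✓

N1=17 N2=14 achieved=62/45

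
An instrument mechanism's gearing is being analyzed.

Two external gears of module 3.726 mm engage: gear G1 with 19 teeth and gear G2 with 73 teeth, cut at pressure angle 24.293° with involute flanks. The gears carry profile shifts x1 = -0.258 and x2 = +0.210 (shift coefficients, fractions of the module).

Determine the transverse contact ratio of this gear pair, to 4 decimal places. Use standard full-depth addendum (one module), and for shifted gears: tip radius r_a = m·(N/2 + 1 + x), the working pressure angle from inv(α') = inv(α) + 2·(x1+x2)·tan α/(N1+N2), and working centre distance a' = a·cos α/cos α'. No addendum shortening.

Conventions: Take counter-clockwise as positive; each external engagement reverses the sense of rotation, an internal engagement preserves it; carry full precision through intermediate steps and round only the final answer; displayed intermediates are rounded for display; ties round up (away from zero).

1.5433

class = single-mesh tooth geometry [involute pair 19T × 73T, m = 3.726]
base radii: r_b1 = 32.262721, r_b2 = 123.956771
tip radii: r_a1 = 38.161692, r_a2 = 140.507460
inv(α') = inv(24.293°) + 2·(-0.258+0.210)·tan α/(19+73) = 0.02690641  ⇒  α' = 24.15972°
a' = a·cos α / cos α' = 171.3960·cos 24.293°/cos 24.15972° = 171.216690
action lengths: √(r_a1²−r_b1²) = 20.382138, √(r_a2²−r_b2²) = 66.159393
base pitch p_b = π·m·cos α = 10.669087
CR = (20.382138 + 66.159393 − 171.216690·sin 24.15972°)/10.669087 = 1.543307
contact ratio ≈ 1.5433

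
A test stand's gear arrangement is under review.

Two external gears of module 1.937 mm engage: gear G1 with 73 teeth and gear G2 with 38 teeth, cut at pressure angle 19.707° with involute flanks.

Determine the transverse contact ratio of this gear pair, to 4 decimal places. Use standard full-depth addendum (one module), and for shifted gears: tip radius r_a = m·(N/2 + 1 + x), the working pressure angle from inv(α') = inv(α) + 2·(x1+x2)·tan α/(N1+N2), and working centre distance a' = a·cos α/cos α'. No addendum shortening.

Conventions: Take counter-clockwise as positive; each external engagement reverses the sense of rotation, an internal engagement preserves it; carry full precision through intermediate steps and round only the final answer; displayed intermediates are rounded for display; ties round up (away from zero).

topology: single-mesh involute geometry — m = 1.937, 73T/38T pair
base radii: r_b1 = 66.559526, r_b2 = 34.647425
tip radii: r_a1 = 72.637500, r_a2 = 38.740000
no profile shift: α' = α, a' = a
action lengths: √(r_a1²−r_b1²) = 29.086696, √(r_a2²−r_b2²) = 17.330423
base pitch p_b = π·m·cos α = 5.728847
CR = (29.086696 + 17.330423 − 107.503500·sin 19.70700°)/5.728847 = 1.774499
contact ratio ≈ 1.7745

1.7745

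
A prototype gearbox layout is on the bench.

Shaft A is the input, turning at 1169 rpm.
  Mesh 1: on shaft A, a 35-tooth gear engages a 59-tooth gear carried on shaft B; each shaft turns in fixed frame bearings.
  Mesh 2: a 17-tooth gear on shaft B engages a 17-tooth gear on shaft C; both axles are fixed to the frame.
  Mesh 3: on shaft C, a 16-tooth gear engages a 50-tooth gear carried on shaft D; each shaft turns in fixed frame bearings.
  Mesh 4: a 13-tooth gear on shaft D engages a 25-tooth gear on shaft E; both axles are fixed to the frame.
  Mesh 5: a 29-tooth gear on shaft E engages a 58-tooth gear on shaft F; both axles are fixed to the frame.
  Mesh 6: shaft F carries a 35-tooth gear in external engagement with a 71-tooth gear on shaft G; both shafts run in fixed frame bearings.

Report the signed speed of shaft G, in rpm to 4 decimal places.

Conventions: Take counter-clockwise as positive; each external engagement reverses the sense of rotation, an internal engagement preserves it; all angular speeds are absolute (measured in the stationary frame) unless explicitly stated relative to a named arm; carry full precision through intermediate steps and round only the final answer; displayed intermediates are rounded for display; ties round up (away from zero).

recognized (7 fixed axles, 6 meshes): fixed-axis compound train
mesh 1 [35T→59T]: ω = 1169.0000×35/59 = 693.4746 rpm, sense flips to −
mesh 2 [17T→17T]: ω = 693.4746×17/17 = 693.4746 rpm, sense flips to +
mesh 3 [16T→50T]: ω = 693.4746×16/50 = 221.9119 rpm, sense flips to −
mesh 4 [13T→25T]: ω = 221.9119×13/25 = 115.3942 rpm, sense flips to +
mesh 5 [29T→58T]: ω = 115.3942×29/58 = 57.6971 rpm, sense flips to −
mesh 6 [35T→71T]: ω = 57.6971×35/71 = 28.4422 rpm, sense flips to +
signed output speed = +28.4422 rpm

+28.4422 rpm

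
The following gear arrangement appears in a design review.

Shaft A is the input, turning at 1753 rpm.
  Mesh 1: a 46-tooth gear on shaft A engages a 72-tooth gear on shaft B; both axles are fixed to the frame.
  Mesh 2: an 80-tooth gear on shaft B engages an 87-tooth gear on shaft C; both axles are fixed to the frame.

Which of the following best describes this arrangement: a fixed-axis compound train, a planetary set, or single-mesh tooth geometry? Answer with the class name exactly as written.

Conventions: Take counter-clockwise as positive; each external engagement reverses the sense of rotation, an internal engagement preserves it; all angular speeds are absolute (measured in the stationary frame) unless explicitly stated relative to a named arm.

class = fixed-axis compound train [2 meshes; 2 ratios multiply, 2 sense flips]
classification: fixed-axis compound train

fixed-axis compound train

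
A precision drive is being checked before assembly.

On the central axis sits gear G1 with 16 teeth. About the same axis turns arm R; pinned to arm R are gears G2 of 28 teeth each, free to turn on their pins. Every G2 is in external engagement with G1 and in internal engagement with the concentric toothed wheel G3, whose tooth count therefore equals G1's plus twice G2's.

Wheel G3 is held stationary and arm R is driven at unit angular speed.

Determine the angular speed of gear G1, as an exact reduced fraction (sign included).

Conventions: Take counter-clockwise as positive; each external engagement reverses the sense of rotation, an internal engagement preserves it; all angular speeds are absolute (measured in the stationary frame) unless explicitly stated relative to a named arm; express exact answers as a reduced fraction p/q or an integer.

planetary set (16T centre, 28T on arm, 72T internal) — Willis relation
ring teeth: 16 + 2·28 = 72
16(ω_sun−ω_arm) = −72(ω_ring−ω_arm),  ω_ring = 0, ω_arm = 1
ω_sun = 1 − (72/16)(0−1) = 11/2
exact speed ratio = 11/2

11/2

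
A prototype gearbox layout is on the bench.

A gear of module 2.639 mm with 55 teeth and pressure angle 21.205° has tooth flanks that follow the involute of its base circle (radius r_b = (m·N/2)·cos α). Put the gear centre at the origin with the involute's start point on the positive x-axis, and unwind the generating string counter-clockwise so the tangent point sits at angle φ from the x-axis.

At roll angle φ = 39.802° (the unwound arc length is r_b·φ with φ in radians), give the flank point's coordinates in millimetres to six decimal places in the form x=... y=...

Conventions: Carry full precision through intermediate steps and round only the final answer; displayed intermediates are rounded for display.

single-mesh involute tooth geometry (55T wheel at module 2.639)
pitch radius r_p = m·N/2 = 2.639·55/2 = 72.572500
base radius r_b = r_p·cos α = 72.572500·cos 21.205° = 67.658779
roll angle φ = 39.802° = 0.69467595 rad
x = r_b·(cos φ + φ·sin φ) = 82.066622
y = r_b·(sin φ − φ·cos φ) = 7.201868

x=82.066622 y=7.201868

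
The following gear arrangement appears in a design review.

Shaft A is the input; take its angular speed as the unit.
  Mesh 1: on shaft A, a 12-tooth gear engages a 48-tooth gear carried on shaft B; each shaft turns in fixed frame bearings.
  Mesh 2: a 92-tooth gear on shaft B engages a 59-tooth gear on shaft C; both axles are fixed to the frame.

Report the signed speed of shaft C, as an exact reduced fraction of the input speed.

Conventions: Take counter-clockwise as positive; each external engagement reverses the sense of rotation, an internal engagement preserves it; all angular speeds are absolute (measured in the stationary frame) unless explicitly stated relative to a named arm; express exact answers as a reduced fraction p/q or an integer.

23/59

2-mesh fixed-axis compound train (all bearings frame-fixed)
mesh 1 [12T→48T]: |ω|/ω_in = 1×12/48 = 1/4, sense flips to −
mesh 2 [92T→59T]: |ω|/ω_in = (1/4)×92/59 = 23/59, sense flips to +
signed output speed (× input speed) = 23/59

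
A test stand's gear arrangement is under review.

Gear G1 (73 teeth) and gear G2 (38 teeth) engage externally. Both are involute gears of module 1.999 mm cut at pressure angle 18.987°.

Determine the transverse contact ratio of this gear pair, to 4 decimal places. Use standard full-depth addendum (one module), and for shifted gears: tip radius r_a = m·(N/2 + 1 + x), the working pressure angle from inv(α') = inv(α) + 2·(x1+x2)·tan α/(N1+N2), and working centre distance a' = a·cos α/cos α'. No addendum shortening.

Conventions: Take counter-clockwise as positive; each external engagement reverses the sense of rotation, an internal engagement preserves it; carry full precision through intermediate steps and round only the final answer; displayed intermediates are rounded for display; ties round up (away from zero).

single-mesh involute tooth geometry (73T engaging 38T at module 1.999)
base radii: r_b1 = 68.993733, r_b2 = 35.914546
tip radii: r_a1 = 74.962500, r_a2 = 39.980000
no profile shift: α' = α, a' = a
action lengths: √(r_a1²−r_b1²) = 29.312818, √(r_a2²−r_b2²) = 17.565472
base pitch p_b = π·m·cos α = 5.938362
CR = (29.312818 + 17.565472 − 110.944500·sin 18.98700°)/5.938362 = 1.815668
contact ratio ≈ 1.8157

1.8157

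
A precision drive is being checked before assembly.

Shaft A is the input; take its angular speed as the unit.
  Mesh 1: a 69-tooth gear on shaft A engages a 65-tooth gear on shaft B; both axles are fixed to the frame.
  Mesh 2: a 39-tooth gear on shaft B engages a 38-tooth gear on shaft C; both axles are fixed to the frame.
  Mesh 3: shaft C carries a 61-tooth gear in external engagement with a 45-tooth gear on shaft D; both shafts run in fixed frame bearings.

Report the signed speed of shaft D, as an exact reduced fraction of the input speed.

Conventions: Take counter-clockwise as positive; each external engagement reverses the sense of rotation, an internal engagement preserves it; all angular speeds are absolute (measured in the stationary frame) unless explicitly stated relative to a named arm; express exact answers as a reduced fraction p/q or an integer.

3-mesh fixed-axis compound train (all bearings frame-fixed)
mesh 1 [69T→65T]: |ω|/ω_in = 1×69/65 = 69/65, sense flips to −
mesh 2 [39T→38T]: |ω|/ω_in = (69/65)×39/38 = 207/190, sense flips to +
mesh 3 [61T→45T]: |ω|/ω_in = (207/190)×61/45 = 1403/950, sense flips to −
signed output speed (× input speed) = -1403/950

-1403/950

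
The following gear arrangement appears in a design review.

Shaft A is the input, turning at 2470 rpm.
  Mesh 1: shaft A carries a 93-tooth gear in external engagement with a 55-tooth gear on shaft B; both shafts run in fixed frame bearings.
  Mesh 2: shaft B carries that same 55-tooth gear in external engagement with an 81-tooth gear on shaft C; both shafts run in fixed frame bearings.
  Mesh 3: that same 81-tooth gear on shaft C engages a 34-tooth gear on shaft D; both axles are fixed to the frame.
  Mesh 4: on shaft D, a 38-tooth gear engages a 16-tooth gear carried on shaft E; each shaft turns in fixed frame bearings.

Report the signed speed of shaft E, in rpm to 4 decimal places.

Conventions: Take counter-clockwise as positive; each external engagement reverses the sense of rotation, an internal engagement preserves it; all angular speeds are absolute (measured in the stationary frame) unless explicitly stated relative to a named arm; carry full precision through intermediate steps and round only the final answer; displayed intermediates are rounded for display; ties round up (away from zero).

+16045.9191 rpm

class = fixed-axis compound train [4 meshes; 4 ratios multiply, 4 sense flips]
mesh 1 [93T→55T]: ω = 2470.0000×93/55 = 4176.5455 rpm, sense flips to −
mesh 2 [55T→81T]: ω = 4176.5455×55/81 = 2835.9259 rpm, sense flips to +
mesh 3 [81T→34T]: ω = 2835.9259×81/34 = 6756.1765 rpm, sense flips to −
mesh 4 [38T→16T]: ω = 6756.1765×38/16 = 16045.9191 rpm, sense flips to +
signed output speed = +16045.9191 rpm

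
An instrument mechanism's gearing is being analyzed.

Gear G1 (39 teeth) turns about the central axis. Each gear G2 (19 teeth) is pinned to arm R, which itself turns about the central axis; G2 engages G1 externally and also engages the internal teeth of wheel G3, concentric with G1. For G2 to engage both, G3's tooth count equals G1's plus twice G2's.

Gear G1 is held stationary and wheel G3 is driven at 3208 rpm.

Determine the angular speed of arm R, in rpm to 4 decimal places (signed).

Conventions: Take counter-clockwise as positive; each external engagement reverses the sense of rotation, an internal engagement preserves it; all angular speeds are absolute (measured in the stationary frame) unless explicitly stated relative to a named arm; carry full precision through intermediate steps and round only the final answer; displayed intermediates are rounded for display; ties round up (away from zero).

+2129.4483 rpm

class = planetary set [G3 = 39+2·19 = 77; Willis about the carrier]
normalise by the input: solve with ω_ring = 1, then scale by 3208 rpm
ring teeth: 39 + 2·19 = 77
39(ω_sun−ω_arm) = −77(ω_ring−ω_arm),  ω_sun = 0, ω_ring = 1
39(0−ω_arm) = −77(1−ω_arm)  ⇒  116·ω_arm = 77  ⇒  ω_arm = 77/116
scale: ω_arm = 77/116 × 3208 rpm = +2129.4483 rpm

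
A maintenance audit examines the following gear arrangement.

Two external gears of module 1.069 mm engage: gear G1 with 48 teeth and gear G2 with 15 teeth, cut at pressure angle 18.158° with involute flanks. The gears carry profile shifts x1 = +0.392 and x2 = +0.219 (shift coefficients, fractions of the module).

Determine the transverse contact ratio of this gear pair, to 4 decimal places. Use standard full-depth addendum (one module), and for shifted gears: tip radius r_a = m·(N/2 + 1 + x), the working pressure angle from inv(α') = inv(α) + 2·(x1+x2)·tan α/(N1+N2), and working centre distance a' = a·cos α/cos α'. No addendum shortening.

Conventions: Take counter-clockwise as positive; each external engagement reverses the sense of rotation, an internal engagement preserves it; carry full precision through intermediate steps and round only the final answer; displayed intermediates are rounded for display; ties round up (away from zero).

1.5691

topology: single-mesh involute geometry — m = 1.069, 48T/15T pair
base radii: r_b1 = 24.378350, r_b2 = 7.618235
tip radii: r_a1 = 27.144048, r_a2 = 9.320611
inv(α') = inv(18.158°) + 2·(+0.392+0.219)·tan α/(48+15) = 0.01741590  ⇒  α' = 21.02757°
a' = a·cos α / cos α' = 33.6735·cos 18.158°/cos 21.02757° = 34.279318
action lengths: √(r_a1²−r_b1²) = 11.937143, √(r_a2²−r_b2²) = 5.369943
base pitch p_b = π·m·cos α = 3.191119
CR = (11.937143 + 5.369943 − 34.279318·sin 21.02757°)/3.191119 = 1.569067
contact ratio ≈ 1.5691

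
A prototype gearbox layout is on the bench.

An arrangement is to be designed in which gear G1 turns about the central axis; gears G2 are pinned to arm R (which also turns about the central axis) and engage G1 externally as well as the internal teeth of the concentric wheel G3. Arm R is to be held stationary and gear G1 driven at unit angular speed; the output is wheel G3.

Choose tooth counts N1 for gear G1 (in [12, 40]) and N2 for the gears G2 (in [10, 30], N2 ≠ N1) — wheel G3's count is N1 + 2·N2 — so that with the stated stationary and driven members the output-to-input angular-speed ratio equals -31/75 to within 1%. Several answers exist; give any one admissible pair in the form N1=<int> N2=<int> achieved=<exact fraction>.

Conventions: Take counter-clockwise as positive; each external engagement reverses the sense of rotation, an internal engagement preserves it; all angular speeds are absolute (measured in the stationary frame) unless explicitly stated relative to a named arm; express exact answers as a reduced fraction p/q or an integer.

N1=31 N2=22 achieved=-31/75

class = planetary set [ratio -31/75 wanted; Willis about the carrier]
Willis with ω_arm = 0: ω_ring/ω_sun = −N1/N3; set equal to -31/75  ⇒  N3/N1 = −1/(-31/75) = 75/31
N3 = N1 + 2·N2  ⇒  N2/N1 = (N3/N1 − 1)/2 = (75/31 − 1)/2 = 22/31
smallest multiple with N1 ≥ 12 and N2 ≥ 10: k = 1  ⇒  N1 = 1·31 = 31, N2 = 1·22 = 22 (N1 ≤ 40, N2 ≤ 30, N2 ≠ N1 ✓), N3 = 31 + 2·22 = 75
check: −N1/N3 with N1 = 31, N3 = 75 gives -31/75; |achieved − target| = 0 ≤ 31/7500 ✓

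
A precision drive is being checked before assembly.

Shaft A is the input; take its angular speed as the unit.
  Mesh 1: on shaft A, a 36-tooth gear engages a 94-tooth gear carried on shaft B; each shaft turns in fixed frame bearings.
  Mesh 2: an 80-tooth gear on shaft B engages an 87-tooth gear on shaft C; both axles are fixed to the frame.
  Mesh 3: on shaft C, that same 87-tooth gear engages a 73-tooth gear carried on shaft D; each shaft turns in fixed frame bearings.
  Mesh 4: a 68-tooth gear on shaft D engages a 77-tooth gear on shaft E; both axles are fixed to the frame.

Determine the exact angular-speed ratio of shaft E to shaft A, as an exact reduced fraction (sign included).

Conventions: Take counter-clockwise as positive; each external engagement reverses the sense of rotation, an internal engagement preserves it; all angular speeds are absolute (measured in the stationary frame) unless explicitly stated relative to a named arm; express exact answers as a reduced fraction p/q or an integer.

97920/264187

class = fixed-axis compound train [4 meshes; 4 ratios multiply, 4 sense flips]
mesh 1 [36T→94T]: running ratio 18/47, sense −
mesh 2 [80T→87T]: running ratio 480/1363, sense +
mesh 3 [87T→73T]: running ratio 1440/3431, sense −
mesh 4 [68T→77T]: running ratio 97920/264187, sense +
ω_out/ω_in = 97920/264187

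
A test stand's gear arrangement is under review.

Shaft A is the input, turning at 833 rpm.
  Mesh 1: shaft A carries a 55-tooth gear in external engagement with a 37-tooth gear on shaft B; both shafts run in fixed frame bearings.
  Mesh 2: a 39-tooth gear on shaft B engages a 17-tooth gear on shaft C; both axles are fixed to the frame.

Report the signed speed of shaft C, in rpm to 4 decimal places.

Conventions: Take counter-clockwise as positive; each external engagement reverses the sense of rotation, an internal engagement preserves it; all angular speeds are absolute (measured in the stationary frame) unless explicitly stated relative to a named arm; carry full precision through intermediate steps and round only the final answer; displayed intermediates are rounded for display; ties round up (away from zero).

recognized (3 fixed axles, 2 meshes): fixed-axis compound train
mesh 1 [55T→37T]: ω = 833.0000×55/37 = 1238.2432 rpm, sense flips to −
mesh 2 [39T→17T]: ω = 1238.2432×39/17 = 2840.6757 rpm, sense flips to +
signed output speed = +2840.6757 rpm

+2840.6757 rpm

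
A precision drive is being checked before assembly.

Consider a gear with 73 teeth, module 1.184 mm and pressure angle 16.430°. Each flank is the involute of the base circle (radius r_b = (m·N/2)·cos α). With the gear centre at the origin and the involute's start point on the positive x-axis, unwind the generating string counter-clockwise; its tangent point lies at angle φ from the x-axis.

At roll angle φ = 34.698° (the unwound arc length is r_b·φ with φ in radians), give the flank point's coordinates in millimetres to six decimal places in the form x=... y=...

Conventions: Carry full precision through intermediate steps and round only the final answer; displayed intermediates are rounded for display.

recognized (one wheel, involute flank): single-mesh tooth geometry, m = 1.184, N = 73
pitch radius r_p = m·N/2 = 1.184·73/2 = 43.216000
base radius r_b = r_p·cos α = 43.216000·cos 16.430° = 41.451318
roll angle φ = 34.698° = 0.60559434 rad
x = r_b·(cos φ + φ·sin φ) = 48.369501
y = r_b·(sin φ − φ·cos φ) = 2.957676

x=48.369501 y=2.957676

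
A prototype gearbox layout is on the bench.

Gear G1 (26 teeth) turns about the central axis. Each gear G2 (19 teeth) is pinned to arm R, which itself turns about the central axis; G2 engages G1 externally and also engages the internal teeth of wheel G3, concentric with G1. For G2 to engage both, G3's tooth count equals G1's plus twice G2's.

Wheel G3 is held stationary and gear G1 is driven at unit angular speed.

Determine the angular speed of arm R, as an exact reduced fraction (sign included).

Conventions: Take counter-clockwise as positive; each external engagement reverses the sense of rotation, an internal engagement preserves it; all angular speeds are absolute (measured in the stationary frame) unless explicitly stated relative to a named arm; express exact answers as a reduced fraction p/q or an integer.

class = planetary set [G3 = 26+2·19 = 64; Willis about the carrier]
ring teeth: 26 + 2·19 = 64
26(ω_sun−ω_arm) = −64(ω_ring−ω_arm),  ω_ring = 0, ω_sun = 1
26(1−ω_arm) = −64(0−ω_arm)  ⇒  90·ω_arm = 26  ⇒  ω_arm = 13/45
exact speed ratio = 13/45

13/45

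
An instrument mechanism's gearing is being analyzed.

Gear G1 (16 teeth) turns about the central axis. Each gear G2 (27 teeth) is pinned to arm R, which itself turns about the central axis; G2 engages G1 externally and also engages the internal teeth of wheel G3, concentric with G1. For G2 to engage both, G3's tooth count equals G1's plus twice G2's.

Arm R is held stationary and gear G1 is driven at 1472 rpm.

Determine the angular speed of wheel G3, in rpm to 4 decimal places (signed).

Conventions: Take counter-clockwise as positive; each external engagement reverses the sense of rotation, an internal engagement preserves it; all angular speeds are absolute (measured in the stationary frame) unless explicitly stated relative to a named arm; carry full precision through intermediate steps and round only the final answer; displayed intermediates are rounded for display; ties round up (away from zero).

-336.4571 rpm

class = planetary set [G3 = 16+2·27 = 70; Willis about the carrier]
normalise by the input: solve with ω_sun = 1, then scale by 1472 rpm
ring teeth: 16 + 2·27 = 70
16(ω_sun−ω_arm) = −70(ω_ring−ω_arm),  ω_arm = 0, ω_sun = 1
ω_ring = 0 − (16/70)(1−0) = -8/35
scale: ω_ring = -8/35 × 1472 rpm = -336.4571 rpm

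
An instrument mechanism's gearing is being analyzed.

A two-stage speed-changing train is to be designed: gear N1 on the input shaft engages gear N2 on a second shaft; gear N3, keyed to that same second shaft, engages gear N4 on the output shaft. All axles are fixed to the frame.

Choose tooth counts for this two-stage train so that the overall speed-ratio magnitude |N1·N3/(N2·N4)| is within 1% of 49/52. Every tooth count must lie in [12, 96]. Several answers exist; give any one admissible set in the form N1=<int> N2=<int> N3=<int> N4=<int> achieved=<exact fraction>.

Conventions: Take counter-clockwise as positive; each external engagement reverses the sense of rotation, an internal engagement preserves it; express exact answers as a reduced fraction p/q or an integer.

N1=14 N2=13 N3=14 N4=16 achieved=49/52

2-stage fixed-axis compound train for ratio 49/52
target = 49/52 in lowest terms: an exact hit needs N1·N3 = k·49 and N2·N4 = k·52 for one integer k, every count in [12, 96]; additionally prefer no 1:1 stage (N1 ≠ N2, N3 ≠ N4)
k = 1…3: no 1:1-free in-range split of k·49 and k·52 into factor pairs; take k = 4
k = 4: N1·N3 = 196 = 14·14, N2·N4 = 208 = 13·16
achieved = 14·14/(13·16) = 49/52; |achieved − target| = 0 ≤ 49/5200 ✓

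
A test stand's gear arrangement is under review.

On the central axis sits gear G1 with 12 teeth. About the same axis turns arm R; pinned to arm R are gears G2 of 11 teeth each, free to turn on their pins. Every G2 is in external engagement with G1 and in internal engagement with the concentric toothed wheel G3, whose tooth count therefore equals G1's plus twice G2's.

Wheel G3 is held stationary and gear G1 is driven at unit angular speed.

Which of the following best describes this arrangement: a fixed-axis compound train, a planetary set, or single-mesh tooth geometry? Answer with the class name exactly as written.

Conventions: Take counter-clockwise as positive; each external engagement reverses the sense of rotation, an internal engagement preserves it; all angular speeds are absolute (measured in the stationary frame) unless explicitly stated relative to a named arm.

planetary set

recognized (axles ride arm R): planetary set, 12/11/34 teeth
classification: planetary set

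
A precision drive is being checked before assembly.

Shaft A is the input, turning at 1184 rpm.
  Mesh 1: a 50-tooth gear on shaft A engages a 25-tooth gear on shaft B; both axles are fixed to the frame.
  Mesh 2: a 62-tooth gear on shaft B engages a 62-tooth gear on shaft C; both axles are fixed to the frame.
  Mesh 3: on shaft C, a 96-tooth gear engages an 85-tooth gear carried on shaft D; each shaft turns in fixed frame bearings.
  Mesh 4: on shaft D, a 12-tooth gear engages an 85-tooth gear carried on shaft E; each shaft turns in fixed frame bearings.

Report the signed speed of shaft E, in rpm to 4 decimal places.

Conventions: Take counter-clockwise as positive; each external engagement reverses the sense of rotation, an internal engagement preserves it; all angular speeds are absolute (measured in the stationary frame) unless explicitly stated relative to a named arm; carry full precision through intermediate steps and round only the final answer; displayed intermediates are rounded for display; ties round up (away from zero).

+377.5690 rpm

4-mesh fixed-axis compound train (all bearings frame-fixed)
mesh 1 [50T→25T]: ω = 1184.0000×50/25 = 2368.0000 rpm, sense flips to −
mesh 2 [62T→62T]: ω = 2368.0000×62/62 = 2368.0000 rpm, sense flips to +
mesh 3 [96T→85T]: ω = 2368.0000×96/85 = 2674.4471 rpm, sense flips to −
mesh 4 [12T→85T]: ω = 2674.4471×12/85 = 377.5690 rpm, sense flips to +
signed output speed = +377.5690 rpm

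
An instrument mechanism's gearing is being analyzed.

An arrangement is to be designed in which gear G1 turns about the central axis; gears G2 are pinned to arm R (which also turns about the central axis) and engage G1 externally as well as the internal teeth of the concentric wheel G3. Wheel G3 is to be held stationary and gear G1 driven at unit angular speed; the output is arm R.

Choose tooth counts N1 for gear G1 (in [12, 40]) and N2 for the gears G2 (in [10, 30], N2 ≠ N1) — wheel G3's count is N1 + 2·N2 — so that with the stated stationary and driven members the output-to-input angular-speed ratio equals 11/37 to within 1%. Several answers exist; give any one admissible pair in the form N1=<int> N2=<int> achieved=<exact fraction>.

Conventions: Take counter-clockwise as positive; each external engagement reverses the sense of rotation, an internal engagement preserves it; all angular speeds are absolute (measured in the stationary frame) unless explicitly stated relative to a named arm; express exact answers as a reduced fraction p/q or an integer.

N1=22 N2=15 achieved=11/37

design class (target 11/37): planetary set
Willis with ω_ring = 0: ω_arm/ω_sun = N1/(N1+N3); set equal to 11/37  ⇒  N3/N1 = 1/(11/37) − 1 = 26/11
N3 = N1 + 2·N2  ⇒  N2/N1 = (N3/N1 − 1)/2 = (26/11 − 1)/2 = 15/22
smallest multiple with N1 ≥ 12 and N2 ≥ 10: k = 1  ⇒  N1 = 1·22 = 22, N2 = 1·15 = 15 (N1 ≤ 40, N2 ≤ 30, N2 ≠ N1 ✓), N3 = 22 + 2·15 = 52
check: N1/(N1+N3) with N1 = 22, N3 = 52 gives 11/37; |achieved − target| = 0 ≤ 11/3700 ✓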